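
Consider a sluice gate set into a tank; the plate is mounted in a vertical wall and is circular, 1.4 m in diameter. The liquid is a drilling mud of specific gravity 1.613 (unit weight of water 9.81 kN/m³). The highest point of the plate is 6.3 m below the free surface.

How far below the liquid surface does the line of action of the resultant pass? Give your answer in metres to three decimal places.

h_p = 7.018 m

γ = 1.613 × 9.81 = 15.82353 kN/m³.
The centroid is at the centre, 0.7 m below the top of the plate, so the centroid depth is h_c = 6.3 + 0.7 = 7 m.
A = π(0.7)² = 1.53938 m².
Resultant F = γ·h_c·A = 15.82353 × 7 × 1.53938 = 170.509 kN.
I_c = πr⁴/4 = π × 0.7⁴/4 = 0.188574 m⁴.
Centre of pressure: y_p = y_c + I_c/(y_c·A) = 7 + 0.188574/(7 × 1.53938) = 7 + 0.0175 = 7.0175 m along the plane.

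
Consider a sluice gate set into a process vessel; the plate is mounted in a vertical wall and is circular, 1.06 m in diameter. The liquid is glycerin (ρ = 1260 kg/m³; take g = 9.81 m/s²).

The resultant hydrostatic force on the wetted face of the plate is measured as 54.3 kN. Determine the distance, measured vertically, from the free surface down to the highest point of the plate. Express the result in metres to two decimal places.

d_top ≈ 4.45 m

γ = ρg = 1260 × 9.81 / 1000 = 12.3606 kN/m³.
A = π(0.53)² = 0.882473 m².
From F = γ·h_c·A, the centroid depth is h_c = 54.3/(12.3606 × 0.882473) = 4.97805 m.
The centroid is at the centre, 0.53 m below the top of the plate, so the highest point sits at h_top = 4.97805 − 0.53 = 4.44805 m below the surface.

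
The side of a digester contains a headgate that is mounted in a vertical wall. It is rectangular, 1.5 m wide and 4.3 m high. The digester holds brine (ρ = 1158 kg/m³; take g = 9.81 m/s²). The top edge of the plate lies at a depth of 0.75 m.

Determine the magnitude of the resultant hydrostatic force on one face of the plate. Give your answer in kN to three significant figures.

F ≈ 212 kN

γ = ρg = 1158 × 9.81 / 1000 = 11.35998 kN/m³.
The centroid lies 4.3/2 = 2.15 m below the top edge, so the centroid depth is h_c = 0.75 + 2.15 = 2.9 m.
A = 1.5 × 4.3 = 6.45 m².
Resultant F = γ·h_c·A = 11.35998 × 2.9 × 6.45 = 212.488 kN.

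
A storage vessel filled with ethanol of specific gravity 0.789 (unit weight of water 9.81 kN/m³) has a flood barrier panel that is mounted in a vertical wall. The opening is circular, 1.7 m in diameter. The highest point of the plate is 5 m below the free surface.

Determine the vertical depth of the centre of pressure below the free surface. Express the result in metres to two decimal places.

γ = 0.789 × 9.81 = 7.74009 kN/m³.
The centroid is at the centre, 0.85 m below the top of the plate, so the centroid depth is h_c = 5 + 0.85 = 5.85 m.
A = π(0.85)² = 2.2698 m².
Resultant F = γ·h_c·A = 7.74009 × 5.85 × 2.2698 = 102.775 kN.
I_c = πr⁴/4 = π × 0.85⁴/4 = 0.409983 m⁴.
Centre of pressure: y_p = y_c + I_c/(y_c·A) = 5.85 + 0.409983/(5.85 × 2.2698) = 5.85 + 0.0308761 = 5.88088 m along the plane.

h_p = 5.88 m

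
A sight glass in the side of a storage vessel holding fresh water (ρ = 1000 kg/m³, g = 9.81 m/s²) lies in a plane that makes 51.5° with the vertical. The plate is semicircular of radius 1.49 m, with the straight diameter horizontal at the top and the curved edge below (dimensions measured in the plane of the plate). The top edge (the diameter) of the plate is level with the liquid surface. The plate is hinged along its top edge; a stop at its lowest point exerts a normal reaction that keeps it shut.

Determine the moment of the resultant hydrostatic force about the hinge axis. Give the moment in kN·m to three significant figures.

γ = ρg = 1000 × 9.81 = 9810 N/m³ = 9.81 kN/m³.
The plate makes 51.5° with the vertical, i.e. θ = 90° − 51.5° = 38.5° to the horizontal. Measuring y along the incline from the free-surface line, vertical depth h = y·sinθ with sinθ = 0.622515.
The centroid of a semicircle lies 4r/(3π) = 0.632376 m from the diameter, here below the top edge, so y_c = 0.632376 m and h_c = 0.632376 × 0.622515 = 0.393664 m.
A = πr²/2 = π × 1.49²/2 = 3.48732 m².
Resultant F = γ·h_c·A = 9.81 × 0.393664 × 3.48732 = 13.4675 kN.
I_c = (π/8 − 8/(9π))·r⁴ = 0.109757 × 1.49⁴ = 0.540975 m⁴.
Centre of pressure: y_p = y_c + I_c/(y_c·A) = 0.632376 + 0.540975/(0.632376 × 3.48732) = 0.632376 + 0.245307 = 0.877683 m along the plane.
The resultant acts 0.632376 + 0.245307 = 0.877683 m (along the plate) below the hinge at the top edge, so the moment about the hinge is M = F × 0.877683 = 13.4675 × 0.877683 = 11.8202 kN·m.

M ≈ 11.8 kN·m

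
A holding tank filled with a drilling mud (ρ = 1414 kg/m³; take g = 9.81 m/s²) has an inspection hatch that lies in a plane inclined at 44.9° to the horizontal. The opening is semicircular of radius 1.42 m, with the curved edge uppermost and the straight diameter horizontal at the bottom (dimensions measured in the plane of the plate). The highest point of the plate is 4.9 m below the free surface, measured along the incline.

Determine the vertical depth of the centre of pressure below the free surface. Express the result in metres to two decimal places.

γ = ρg = 1414 × 9.81 / 1000 = 13.87134 kN/m³.
Let θ = 44.9° be the plate's angle to the horizontal; measure y along the incline from where the plane meets the free surface. Vertical depth h = y·sinθ with sinθ = 0.705872.
The centroid lies 4r/(3π) = 0.602667 m above the diameter, so r − 4r/(3π) = 1.42 − 0.602667 = 0.817333 m below the topmost point, so y_c = 4.9 + 0.817333 = 5.71733 m and h_c = 5.71733 × 0.705872 = 4.0357 m.
A = πr²/2 = π × 1.42²/2 = 3.16735 m².
Resultant F = γ·h_c·A = 13.87134 × 4.0357 × 3.16735 = 177.31 kN.
I_c = (π/8 − 8/(9π))·r⁴ = 0.109757 × 1.42⁴ = 0.446258 m⁴.
Centre of pressure: y_p = y_c + I_c/(y_c·A) = 5.71733 + 0.446258/(5.71733 × 3.16735) = 5.71733 + 0.0246432 = 5.74197 m along the plane.
Vertically, h_p = y_p·sinθ = 5.74197 × 0.705872 = 4.0531 m.

h_p = 4.05 m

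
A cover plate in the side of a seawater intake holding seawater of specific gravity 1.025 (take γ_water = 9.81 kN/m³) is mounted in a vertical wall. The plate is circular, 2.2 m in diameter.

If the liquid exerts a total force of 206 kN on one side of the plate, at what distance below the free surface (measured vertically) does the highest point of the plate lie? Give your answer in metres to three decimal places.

d_top ≈ 4.289 m

γ = 1.025 × 9.81 = 10.05525 kN/m³.
A = π(1.1)² = 3.80133 m².
From F = γ·h_c·A, the centroid depth is h_c = 206/(10.05525 × 3.80133) = 5.38938 m.
The centroid is at the centre, 1.1 m below the top of the plate, so the highest point sits at h_top = 5.38938 − 1.1 = 4.28938 m below the surface.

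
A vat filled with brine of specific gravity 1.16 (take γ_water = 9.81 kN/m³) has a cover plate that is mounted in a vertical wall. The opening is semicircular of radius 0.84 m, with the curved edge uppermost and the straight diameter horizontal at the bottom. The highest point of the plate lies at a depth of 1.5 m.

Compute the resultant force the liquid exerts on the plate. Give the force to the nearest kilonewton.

F ≈ 25 kN

γ = 1.16 × 9.81 = 11.3796 kN/m³.
The centroid lies 4r/(3π) = 0.356507 m above the diameter, so r − 4r/(3π) = 0.84 − 0.356507 = 0.483493 m below the topmost point, so the centroid depth is h_c = 1.5 + 0.483493 = 1.98349 m.
A = πr²/2 = π × 0.84²/2 = 1.10835 m².
Resultant F = γ·h_c·A = 11.3796 × 1.98349 × 1.10835 = 25.0169 kN.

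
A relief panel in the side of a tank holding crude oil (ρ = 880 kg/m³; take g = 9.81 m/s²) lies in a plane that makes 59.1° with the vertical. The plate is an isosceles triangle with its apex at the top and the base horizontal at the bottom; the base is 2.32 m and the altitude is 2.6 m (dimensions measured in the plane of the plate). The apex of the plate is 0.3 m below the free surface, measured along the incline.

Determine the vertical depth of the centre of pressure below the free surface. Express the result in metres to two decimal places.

γ = ρg = 880 × 9.81 / 1000 = 8.6328 kN/m³.
The plate makes 59.1° with the vertical, i.e. θ = 90° − 59.1° = 30.9° to the horizontal. Measuring y along the incline from the free-surface line, vertical depth h = y·sinθ with sinθ = 0.513541.
With the apex up, the centroid sits 2h/3 = 2 × 2.6/3 = 1.73333 m below the apex, so y_c = 0.3 + 1.73333 = 2.03333 m and h_c = 2.03333 × 0.513541 = 1.0442 m.
A = ½ × 2.32 × 2.6 = 3.016 m².
Resultant F = γ·h_c·A = 8.6328 × 1.0442 × 3.016 = 27.1873 kN.
I_c = b·h³/36 = 2.32 × 2.6³/36 = 1.13268 m⁴.
Centre of pressure: y_p = y_c + I_c/(y_c·A) = 2.03333 + 1.13268/(2.03333 × 3.016) = 2.03333 + 0.1847 = 2.21803 m along the plane.
Vertically, h_p = y_p·sinθ = 2.21803 × 0.513541 = 1.13905 m.

h_p = 1.14 m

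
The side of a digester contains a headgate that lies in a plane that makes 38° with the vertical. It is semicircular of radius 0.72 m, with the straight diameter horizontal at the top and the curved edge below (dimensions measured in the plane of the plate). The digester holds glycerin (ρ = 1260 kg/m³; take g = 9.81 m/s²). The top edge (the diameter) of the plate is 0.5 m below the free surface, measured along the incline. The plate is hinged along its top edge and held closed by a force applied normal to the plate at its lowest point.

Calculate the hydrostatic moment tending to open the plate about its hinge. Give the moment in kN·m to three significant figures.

γ = ρg = 1260 × 9.81 / 1000 = 12.3606 kN/m³.
The plate makes 38° with the vertical, i.e. θ = 90° − 38° = 52° to the horizontal. Measuring y along the incline from the free-surface line, vertical depth h = y·sinθ with sinθ = 0.788011.
The centroid of a semicircle lies 4r/(3π) = 0.305577 m from the diameter, here below the top edge, so y_c = 0.5 + 0.305577 = 0.805577 m and h_c = 0.805577 × 0.788011 = 0.634804 m.
A = πr²/2 = π × 0.72²/2 = 0.814301 m².
Resultant F = γ·h_c·A = 12.3606 × 0.634804 × 0.814301 = 6.38946 kN.
I_c = (π/8 − 8/(9π))·r⁴ = 0.109757 × 0.72⁴ = 0.0294959 m⁴.
Centre of pressure: y_p = y_c + I_c/(y_c·A) = 0.805577 + 0.0294959/(0.805577 × 0.814301) = 0.805577 + 0.0449645 = 0.850541 m along the plane.
The resultant acts 0.305577 + 0.0449645 = 0.350542 m (along the plate) below the hinge at the top edge, so the moment about the hinge is M = F × 0.350542 = 6.38946 × 0.350542 = 2.23977 kN·m.

M ≈ 2.24 kN·m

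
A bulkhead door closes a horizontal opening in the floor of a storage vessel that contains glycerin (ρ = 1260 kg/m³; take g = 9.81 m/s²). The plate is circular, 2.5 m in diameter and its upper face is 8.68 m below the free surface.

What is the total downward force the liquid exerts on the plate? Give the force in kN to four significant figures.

F ≈ 526.7 kN

γ = ρg = 1260 × 9.81 / 1000 = 12.3606 kN/m³.
The plate is horizontal, so pressure is uniform at p = γ·h = 12.3606 × 8.68 = 107.29 kN/m².
A = π(1.25)² = 4.90874 m².
F = p·A = 107.29 × 4.90874 = 526.659 kN.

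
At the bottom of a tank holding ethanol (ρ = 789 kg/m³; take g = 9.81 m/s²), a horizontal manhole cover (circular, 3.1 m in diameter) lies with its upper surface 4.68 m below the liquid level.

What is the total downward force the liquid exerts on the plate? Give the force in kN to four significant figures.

F ≈ 273.4 kN

γ = ρg = 789 × 9.81 / 1000 = 7.74009 kN/m³.
The plate is horizontal, so pressure is uniform at p = γ·h = 7.74009 × 4.68 = 36.2236 kN/m².
A = π(1.55)² = 7.54768 m².
F = p·A = 36.2236 × 7.54768 = 273.404 kN.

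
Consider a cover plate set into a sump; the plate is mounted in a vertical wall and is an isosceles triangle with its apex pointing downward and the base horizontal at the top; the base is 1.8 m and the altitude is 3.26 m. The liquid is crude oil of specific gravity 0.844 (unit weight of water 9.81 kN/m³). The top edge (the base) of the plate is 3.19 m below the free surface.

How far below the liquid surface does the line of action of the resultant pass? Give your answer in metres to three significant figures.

γ = 0.844 × 9.81 = 8.27964 kN/m³.
With the apex down, the centroid sits h/3 = 3.26/3 = 1.08667 m below the base (the top edge), so the centroid depth is h_c = 3.19 + 1.08667 = 4.27667 m.
A = ½ × 1.8 × 3.26 = 2.934 m².
Resultant F = γ·h_c·A = 8.27964 × 4.27667 × 2.934 = 103.891 kN.
I_c = b·h³/36 = 1.8 × 3.26³/36 = 1.7323 m⁴.
Centre of pressure: y_p = y_c + I_c/(y_c·A) = 4.27667 + 1.7323/(4.27667 × 2.934) = 4.27667 + 0.138057 = 4.41473 m along the plane.

h_p = 4.41 m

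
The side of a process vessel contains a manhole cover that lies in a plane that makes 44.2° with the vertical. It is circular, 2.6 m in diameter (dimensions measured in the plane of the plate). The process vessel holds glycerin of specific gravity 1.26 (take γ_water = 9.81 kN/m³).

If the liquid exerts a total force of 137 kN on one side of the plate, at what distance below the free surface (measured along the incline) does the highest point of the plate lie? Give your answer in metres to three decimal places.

γ = 1.26 × 9.81 = 12.3606 kN/m³.
A = π(1.3)² = 5.30929 m².
From F = γ·h_c·A, the centroid depth is h_c = 137/(12.3606 × 5.30929) = 2.08759 m.
The plate makes 44.2° with the vertical, i.e. θ = 90° − 44.2° = 45.8° to the horizontal. Measuring y along the incline from the free-surface line, vertical depth h = y·sinθ with sinθ = 0.716911.
Along the incline, y_c = h_c/sinθ = 2.08759/0.716911 = 2.91192 m.
The centroid is at the centre, 1.3 m below the top of the plate, so the highest point sits at y_top = 2.91192 − 1.3 = 1.61192 m along the incline.

y_top ≈ 1.612 m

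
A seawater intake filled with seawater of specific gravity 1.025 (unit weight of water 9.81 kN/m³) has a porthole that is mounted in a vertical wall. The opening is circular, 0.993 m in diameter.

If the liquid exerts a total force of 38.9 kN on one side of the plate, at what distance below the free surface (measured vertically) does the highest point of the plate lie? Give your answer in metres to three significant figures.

d_top ≈ 4.50 m

γ = 1.025 × 9.81 = 10.05525 kN/m³.
A = π(0.4965)² = 0.774441 m².
From F = γ·h_c·A, the centroid depth is h_c = 38.9/(10.05525 × 0.774441) = 4.99538 m.
The centroid is at the centre, 0.4965 m below the top of the plate, so the highest point sits at h_top = 4.99538 − 0.4965 = 4.49888 m below the surface.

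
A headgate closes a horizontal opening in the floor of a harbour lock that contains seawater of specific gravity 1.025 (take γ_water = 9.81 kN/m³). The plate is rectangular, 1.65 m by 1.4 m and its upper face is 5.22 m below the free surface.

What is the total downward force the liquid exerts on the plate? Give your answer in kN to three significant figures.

F ≈ 121 kN

γ = 1.025 × 9.81 = 10.05525 kN/m³.
The plate is horizontal, so pressure is uniform at p = γ·h = 10.05525 × 5.22 = 52.4884 kN/m².
A = 1.65 × 1.4 = 2.31 m².
F = p·A = 52.4884 × 2.31 = 121.248 kN.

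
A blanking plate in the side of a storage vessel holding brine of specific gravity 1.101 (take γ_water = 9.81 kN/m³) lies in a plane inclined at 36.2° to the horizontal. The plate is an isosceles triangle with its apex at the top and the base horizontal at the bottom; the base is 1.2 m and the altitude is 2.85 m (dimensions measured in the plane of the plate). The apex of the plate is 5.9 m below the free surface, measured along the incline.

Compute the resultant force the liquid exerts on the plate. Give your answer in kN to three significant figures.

F ≈ 85.1 kN

γ = 1.101 × 9.81 = 10.80081 kN/m³.
Let θ = 36.2° be the plate's angle to the horizontal; measure y along the incline from where the plane meets the free surface. Vertical depth h = y·sinθ with sinθ = 0.590606.
With the apex up, the centroid sits 2h/3 = 2 × 2.85/3 = 1.9 m below the apex, so y_c = 5.9 + 1.9 = 7.8 m and h_c = 7.8 × 0.590606 = 4.60673 m.
A = ½ × 1.2 × 2.85 = 1.71 m².
Resultant F = γ·h_c·A = 10.80081 × 4.60673 × 1.71 = 85.0835 kN.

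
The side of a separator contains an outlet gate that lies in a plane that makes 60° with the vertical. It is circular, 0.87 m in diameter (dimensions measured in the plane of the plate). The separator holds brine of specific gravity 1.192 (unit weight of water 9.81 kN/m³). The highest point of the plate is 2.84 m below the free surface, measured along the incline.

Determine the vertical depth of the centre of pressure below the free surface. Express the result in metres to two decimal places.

γ = 1.192 × 9.81 = 11.69352 kN/m³.
The plate makes 60° with the vertical, i.e. θ = 90° − 60° = 30° to the horizontal. Measuring y along the incline from the free-surface line, vertical depth h = y·sinθ with sinθ = 0.500000.
The centroid is at the centre, 0.435 m below the top of the plate, so y_c = 2.84 + 0.435 = 3.275 m and h_c = 3.275 × 0.500000 = 1.6375 m.
A = π(0.435)² = 0.594468 m².
Resultant F = γ·h_c·A = 11.69352 × 1.6375 × 0.594468 = 11.383 kN.
I_c = πr⁴/4 = π × 0.435⁴/4 = 0.028122 m⁴.
Centre of pressure: y_p = y_c + I_c/(y_c·A) = 3.275 + 0.028122/(3.275 × 0.594468) = 3.275 + 0.0144446 = 3.28944 m along the plane.
Vertically, h_p = y_p·sinθ = 3.28944 × 0.500000 = 1.64472 m.

h_p = 1.64 m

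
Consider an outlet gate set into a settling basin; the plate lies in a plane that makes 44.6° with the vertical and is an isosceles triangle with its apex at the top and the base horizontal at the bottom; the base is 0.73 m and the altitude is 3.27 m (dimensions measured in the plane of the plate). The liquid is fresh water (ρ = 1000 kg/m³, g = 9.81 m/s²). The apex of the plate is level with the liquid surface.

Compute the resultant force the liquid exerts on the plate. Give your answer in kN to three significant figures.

γ = ρg = 1000 × 9.81 = 9810 N/m³ = 9.81 kN/m³.
The plate makes 44.6° with the vertical, i.e. θ = 90° − 44.6° = 45.4° to the horizontal. Measuring y along the incline from the free-surface line, vertical depth h = y·sinθ with sinθ = 0.712026.
With the apex up, the centroid sits 2h/3 = 2 × 3.27/3 = 2.18 m below the apex, so y_c = 2.18 m and h_c = 2.18 × 0.712026 = 1.55222 m.
A = ½ × 0.73 × 3.27 = 1.19355 m².
Resultant F = γ·h_c·A = 9.81 × 1.55222 × 1.19355 = 18.1745 kN.

F ≈ 18.2 kN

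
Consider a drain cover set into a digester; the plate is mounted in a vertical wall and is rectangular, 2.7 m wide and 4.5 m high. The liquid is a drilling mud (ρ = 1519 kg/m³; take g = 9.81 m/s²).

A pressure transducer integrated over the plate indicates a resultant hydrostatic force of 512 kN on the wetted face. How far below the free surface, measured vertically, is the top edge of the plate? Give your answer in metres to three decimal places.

d_top ≈ 0.578 m

γ = ρg = 1519 × 9.81 / 1000 = 14.90139 kN/m³.
A = 2.7 × 4.5 = 12.15 m².
From F = γ·h_c·A, the centroid depth is h_c = 512/(14.90139 × 12.15) = 2.82792 m.
The centroid lies 4.5/2 = 2.25 m below the top edge, so the top edge sits at h_top = 2.82792 − 2.25 = 0.57792 m below the surface.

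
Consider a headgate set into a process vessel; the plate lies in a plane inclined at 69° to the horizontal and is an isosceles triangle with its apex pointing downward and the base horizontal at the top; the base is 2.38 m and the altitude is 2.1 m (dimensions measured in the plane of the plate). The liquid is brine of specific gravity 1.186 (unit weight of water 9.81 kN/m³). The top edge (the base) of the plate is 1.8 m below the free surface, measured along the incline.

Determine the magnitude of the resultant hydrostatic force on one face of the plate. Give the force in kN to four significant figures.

γ = 1.186 × 9.81 = 11.63466 kN/m³.
Let θ = 69° be the plate's angle to the horizontal; measure y along the incline from where the plane meets the free surface. Vertical depth h = y·sinθ with sinθ = 0.933580.
With the apex down, the centroid sits h/3 = 2.1/3 = 0.7 m below the base (the top edge), so y_c = 1.8 + 0.7 = 2.5 m and h_c = 2.5 × 0.933580 = 2.33395 m.
A = ½ × 2.38 × 2.1 = 2.499 m².
Resultant F = γ·h_c·A = 11.63466 × 2.33395 × 2.499 = 67.8596 kN.

F ≈ 67.86 kN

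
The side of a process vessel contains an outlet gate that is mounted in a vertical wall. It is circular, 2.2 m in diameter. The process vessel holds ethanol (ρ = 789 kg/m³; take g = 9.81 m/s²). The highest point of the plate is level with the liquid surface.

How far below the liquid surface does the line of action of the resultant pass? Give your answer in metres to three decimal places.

γ = ρg = 789 × 9.81 / 1000 = 7.74009 kN/m³.
The centroid is at the centre, 1.1 m below the top of the plate, so the centroid depth is h_c = 1.1 m.
A = π(1.1)² = 3.80133 m².
Resultant F = γ·h_c·A = 7.74009 × 1.1 × 3.80133 = 32.3649 kN.
I_c = πr⁴/4 = π × 1.1⁴/4 = 1.1499 m⁴.
Centre of pressure: y_p = y_c + I_c/(y_c·A) = 1.1 + 1.1499/(1.1 × 3.80133) = 1.1 + 0.274999 = 1.375 m along the plane.

h_p = 1.375 m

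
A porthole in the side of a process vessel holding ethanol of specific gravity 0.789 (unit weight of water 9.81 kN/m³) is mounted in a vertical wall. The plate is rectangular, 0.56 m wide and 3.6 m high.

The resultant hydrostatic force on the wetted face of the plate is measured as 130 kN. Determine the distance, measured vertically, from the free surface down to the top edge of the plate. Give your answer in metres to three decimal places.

γ = 0.789 × 9.81 = 7.74009 kN/m³.
A = 0.56 × 3.6 = 2.016 m².
From F = γ·h_c·A, the centroid depth is h_c = 130/(7.74009 × 2.016) = 8.33119 m.
The centroid lies 3.6/2 = 1.8 m below the top edge, so the top edge sits at h_top = 8.33119 − 1.8 = 6.53119 m below the surface.

d_top ≈ 6.531 m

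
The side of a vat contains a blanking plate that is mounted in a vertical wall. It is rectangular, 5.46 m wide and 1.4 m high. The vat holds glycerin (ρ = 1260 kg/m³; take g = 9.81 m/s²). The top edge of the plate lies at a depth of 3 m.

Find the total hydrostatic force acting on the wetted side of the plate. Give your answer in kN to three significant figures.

γ = ρg = 1260 × 9.81 / 1000 = 12.3606 kN/m³.
The centroid lies 1.4/2 = 0.7 m below the top edge, so the centroid depth is h_c = 3 + 0.7 = 3.7 m.
A = 5.46 × 1.4 = 7.644 m².
Resultant F = γ·h_c·A = 12.3606 × 3.7 × 7.644 = 349.592 kN.

F ≈ 350 kN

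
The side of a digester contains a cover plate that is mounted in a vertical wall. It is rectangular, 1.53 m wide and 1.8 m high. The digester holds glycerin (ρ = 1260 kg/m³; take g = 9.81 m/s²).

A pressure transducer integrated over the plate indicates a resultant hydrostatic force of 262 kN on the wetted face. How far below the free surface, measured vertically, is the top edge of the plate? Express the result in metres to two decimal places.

γ = ρg = 1260 × 9.81 / 1000 = 12.3606 kN/m³.
A = 1.53 × 1.8 = 2.754 m².
From F = γ·h_c·A, the centroid depth is h_c = 262/(12.3606 × 2.754) = 7.69658 m.
The centroid lies 1.8/2 = 0.9 m below the top edge, so the top edge sits at h_top = 7.69658 − 0.9 = 6.79658 m below the surface.

d_top ≈ 6.80 m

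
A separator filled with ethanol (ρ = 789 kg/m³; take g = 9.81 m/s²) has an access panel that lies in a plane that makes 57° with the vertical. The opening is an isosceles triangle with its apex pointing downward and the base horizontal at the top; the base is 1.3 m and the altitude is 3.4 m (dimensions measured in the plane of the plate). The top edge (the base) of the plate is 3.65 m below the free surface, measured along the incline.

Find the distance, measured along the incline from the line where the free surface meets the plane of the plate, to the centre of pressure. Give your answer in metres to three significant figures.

γ = ρg = 789 × 9.81 / 1000 = 7.74009 kN/m³.
The plate makes 57° with the vertical, i.e. θ = 90° − 57° = 33° to the horizontal. Measuring y along the incline from the free-surface line, vertical depth h = y·sinθ with sinθ = 0.544639.
With the apex down, the centroid sits h/3 = 3.4/3 = 1.13333 m below the base (the top edge), so y_c = 3.65 + 1.13333 = 4.78333 m and h_c = 4.78333 × 0.544639 = 2.60519 m.
A = ½ × 1.3 × 3.4 = 2.21 m².
Resultant F = γ·h_c·A = 7.74009 × 2.60519 × 2.21 = 44.5633 kN.
I_c = b·h³/36 = 1.3 × 3.4³/36 = 1.41931 m⁴.
Centre of pressure: y_p = y_c + I_c/(y_c·A) = 4.78333 + 1.41931/(4.78333 × 2.21) = 4.78333 + 0.134262 = 4.91759 m along the plane.

y_p = 4.92 m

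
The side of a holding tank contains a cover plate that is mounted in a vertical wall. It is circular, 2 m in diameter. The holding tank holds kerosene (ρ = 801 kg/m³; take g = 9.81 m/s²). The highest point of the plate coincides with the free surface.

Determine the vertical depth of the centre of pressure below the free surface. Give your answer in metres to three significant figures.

h_p = 1.25 m

γ = ρg = 801 × 9.81 / 1000 = 7.85781 kN/m³.
The centroid is at the centre, 1 m below the top of the plate, so the centroid depth is h_c = 1 m.
A = π(1)² = 3.14159 m².
Resultant F = γ·h_c·A = 7.85781 × 1 × 3.14159 = 24.686 kN.
I_c = πr⁴/4 = π × 1⁴/4 = 0.785398 m⁴.
Centre of pressure: y_p = y_c + I_c/(y_c·A) = 1 + 0.785398/(1 × 3.14159) = 1 + 0.25 = 1.25 m along the plane.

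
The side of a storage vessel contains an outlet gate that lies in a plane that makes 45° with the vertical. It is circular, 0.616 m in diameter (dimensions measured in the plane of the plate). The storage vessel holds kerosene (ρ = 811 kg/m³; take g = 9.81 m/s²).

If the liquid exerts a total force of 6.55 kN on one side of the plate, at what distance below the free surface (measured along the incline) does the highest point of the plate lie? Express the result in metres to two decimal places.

y_top ≈ 3.60 m

γ = ρg = 811 × 9.81 / 1000 = 7.95591 kN/m³.
A = π(0.308)² = 0.298024 m².
From F = γ·h_c·A, the centroid depth is h_c = 6.55/(7.95591 × 0.298024) = 2.76249 m.
The plate makes 45° with the vertical, i.e. θ = 90° − 45° = 45° to the horizontal. Measuring y along the incline from the free-surface line, vertical depth h = y·sinθ with sinθ = 0.707107.
Along the incline, y_c = h_c/sinθ = 2.76249/0.707107 = 3.90675 m.
The centroid is at the centre, 0.308 m below the top of the plate, so the highest point sits at y_top = 3.90675 − 0.308 = 3.59875 m along the incline.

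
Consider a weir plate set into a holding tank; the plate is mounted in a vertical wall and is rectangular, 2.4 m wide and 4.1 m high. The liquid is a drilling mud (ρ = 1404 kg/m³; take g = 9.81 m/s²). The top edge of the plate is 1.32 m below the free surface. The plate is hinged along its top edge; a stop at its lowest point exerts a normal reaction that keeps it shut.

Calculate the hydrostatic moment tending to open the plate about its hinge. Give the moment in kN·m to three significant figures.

M ≈ 1130 kN·m

γ = ρg = 1404 × 9.81 / 1000 = 13.77324 kN/m³.
The centroid lies 4.1/2 = 2.05 m below the top edge, so the centroid depth is h_c = 1.32 + 2.05 = 3.37 m.
A = 2.4 × 4.1 = 9.84 m².
Resultant F = γ·h_c·A = 13.77324 × 3.37 × 9.84 = 456.732 kN.
I_c = b·h³/12 = 2.4 × 4.1³/12 = 13.7842 m⁴.
Centre of pressure: y_p = y_c + I_c/(y_c·A) = 3.37 + 13.7842/(3.37 × 9.84) = 3.37 + 0.415678 = 3.78568 m along the plane.
The resultant acts 2.05 + 0.415678 = 2.46568 m (along the plate) below the hinge at the top edge, so the moment about the hinge is M = F × 2.46568 = 456.732 × 2.46568 = 1126.15 kN·m.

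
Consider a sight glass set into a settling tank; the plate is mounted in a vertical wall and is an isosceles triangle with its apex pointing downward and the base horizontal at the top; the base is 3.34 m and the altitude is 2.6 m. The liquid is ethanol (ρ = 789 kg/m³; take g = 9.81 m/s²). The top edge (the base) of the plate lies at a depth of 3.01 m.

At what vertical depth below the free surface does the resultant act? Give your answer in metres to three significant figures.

γ = ρg = 789 × 9.81 / 1000 = 7.74009 kN/m³.
With the apex down, the centroid sits h/3 = 2.6/3 = 0.866667 m below the base (the top edge), so the centroid depth is h_c = 3.01 + 0.866667 = 3.87667 m.
A = ½ × 3.34 × 2.6 = 4.342 m².
Resultant F = γ·h_c·A = 7.74009 × 3.87667 × 4.342 = 130.285 kN.
I_c = b·h³/36 = 3.34 × 2.6³/36 = 1.63066 m⁴.
Centre of pressure: y_p = y_c + I_c/(y_c·A) = 3.87667 + 1.63066/(3.87667 × 4.342) = 3.87667 + 0.0968757 = 3.97355 m along the plane.

h_p = 3.97 m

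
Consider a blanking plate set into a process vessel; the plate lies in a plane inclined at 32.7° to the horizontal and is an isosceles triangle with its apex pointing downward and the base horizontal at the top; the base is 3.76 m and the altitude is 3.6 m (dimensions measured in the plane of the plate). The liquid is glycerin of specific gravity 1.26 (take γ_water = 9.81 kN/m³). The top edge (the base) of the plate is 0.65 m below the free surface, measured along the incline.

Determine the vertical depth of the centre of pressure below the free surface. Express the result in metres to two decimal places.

γ = 1.26 × 9.81 = 12.3606 kN/m³.
Let θ = 32.7° be the plate's angle to the horizontal; measure y along the incline from where the plane meets the free surface. Vertical depth h = y·sinθ with sinθ = 0.540240.
With the apex down, the centroid sits h/3 = 3.6/3 = 1.2 m below the base (the top edge), so y_c = 0.65 + 1.2 = 1.85 m and h_c = 1.85 × 0.540240 = 0.999444 m.
A = ½ × 3.76 × 3.6 = 6.768 m².
Resultant F = γ·h_c·A = 12.3606 × 0.999444 × 6.768 = 83.61 kN.
I_c = b·h³/36 = 3.76 × 3.6³/36 = 4.87296 m⁴.
Centre of pressure: y_p = y_c + I_c/(y_c·A) = 1.85 + 4.87296/(1.85 × 6.768) = 1.85 + 0.389189 = 2.23919 m along the plane.
Vertically, h_p = y_p·sinθ = 2.23919 × 0.540240 = 1.2097 m.

h_p = 1.21 m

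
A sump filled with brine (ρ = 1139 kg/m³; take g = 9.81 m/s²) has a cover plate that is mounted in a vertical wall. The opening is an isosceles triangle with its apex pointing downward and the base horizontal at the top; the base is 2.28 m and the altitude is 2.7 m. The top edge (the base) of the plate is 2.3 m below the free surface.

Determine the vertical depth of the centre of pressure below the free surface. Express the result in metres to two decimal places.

h_p = 3.33 m

γ = ρg = 1139 × 9.81 / 1000 = 11.17359 kN/m³.
With the apex down, the centroid sits h/3 = 2.7/3 = 0.9 m below the base (the top edge), so the centroid depth is h_c = 2.3 + 0.9 = 3.2 m.
A = ½ × 2.28 × 2.7 = 3.078 m².
Resultant F = γ·h_c·A = 11.17359 × 3.2 × 3.078 = 110.055 kN.
I_c = b·h³/36 = 2.28 × 2.7³/36 = 1.24659 m⁴.
Centre of pressure: y_p = y_c + I_c/(y_c·A) = 3.2 + 1.24659/(3.2 × 3.078) = 3.2 + 0.126562 = 3.32656 m along the plane.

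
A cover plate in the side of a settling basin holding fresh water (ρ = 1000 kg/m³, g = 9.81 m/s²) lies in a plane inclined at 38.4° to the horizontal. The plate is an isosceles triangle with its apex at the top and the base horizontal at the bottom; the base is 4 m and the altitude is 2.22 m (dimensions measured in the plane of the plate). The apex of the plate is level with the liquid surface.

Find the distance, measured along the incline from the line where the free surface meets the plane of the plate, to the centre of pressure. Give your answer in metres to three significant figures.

y_p = 1.67 m

γ = ρg = 1000 × 9.81 = 9810 N/m³ = 9.81 kN/m³.
Let θ = 38.4° be the plate's angle to the horizontal; measure y along the incline from where the plane meets the free surface. Vertical depth h = y·sinθ with sinθ = 0.621148.
With the apex up, the centroid sits 2h/3 = 2 × 2.22/3 = 1.48 m below the apex, so y_c = 1.48 m and h_c = 1.48 × 0.621148 = 0.919299 m.
A = ½ × 4 × 2.22 = 4.44 m².
Resultant F = γ·h_c·A = 9.81 × 0.919299 × 4.44 = 40.0414 kN.
I_c = b·h³/36 = 4 × 2.22³/36 = 1.21567 m⁴.
Centre of pressure: y_p = y_c + I_c/(y_c·A) = 1.48 + 1.21567/(1.48 × 4.44) = 1.48 + 0.185 = 1.665 m along the plane.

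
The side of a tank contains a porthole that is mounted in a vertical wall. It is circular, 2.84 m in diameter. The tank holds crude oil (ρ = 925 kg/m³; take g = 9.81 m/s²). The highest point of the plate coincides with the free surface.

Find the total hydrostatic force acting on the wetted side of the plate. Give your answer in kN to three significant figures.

γ = ρg = 925 × 9.81 / 1000 = 9.07425 kN/m³.
The centroid is at the centre, 1.42 m below the top of the plate, so the centroid depth is h_c = 1.42 m.
A = π(1.42)² = 6.33471 m².
Resultant F = γ·h_c·A = 9.07425 × 1.42 × 6.33471 = 81.6255 kN.

F ≈ 81.6 kN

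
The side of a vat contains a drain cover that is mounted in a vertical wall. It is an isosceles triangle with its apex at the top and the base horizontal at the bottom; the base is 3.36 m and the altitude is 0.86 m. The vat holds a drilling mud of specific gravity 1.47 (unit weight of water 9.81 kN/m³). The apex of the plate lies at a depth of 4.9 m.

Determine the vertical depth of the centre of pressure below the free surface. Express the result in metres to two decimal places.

γ = 1.47 × 9.81 = 14.4207 kN/m³.
With the apex up, the centroid sits 2h/3 = 2 × 0.86/3 = 0.573333 m below the apex, so the centroid depth is h_c = 4.9 + 0.573333 = 5.47333 m.
A = ½ × 3.36 × 0.86 = 1.4448 m².
Resultant F = γ·h_c·A = 14.4207 × 5.47333 × 1.4448 = 114.037 kN.
I_c = b·h³/36 = 3.36 × 0.86³/36 = 0.0593652 m⁴.
Centre of pressure: y_p = y_c + I_c/(y_c·A) = 5.47333 + 0.0593652/(5.47333 × 1.4448) = 5.47333 + 0.00750711 = 5.48084 m along the plane.

h_p = 5.48 m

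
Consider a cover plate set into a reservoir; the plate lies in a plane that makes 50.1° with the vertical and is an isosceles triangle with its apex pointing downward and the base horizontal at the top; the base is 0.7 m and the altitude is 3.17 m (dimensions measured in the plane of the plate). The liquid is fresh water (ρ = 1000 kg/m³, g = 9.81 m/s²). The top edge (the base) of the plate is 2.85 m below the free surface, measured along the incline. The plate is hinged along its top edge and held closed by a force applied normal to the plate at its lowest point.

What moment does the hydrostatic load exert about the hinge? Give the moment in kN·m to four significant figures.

M ≈ 32.72 kN·m

γ = ρg = 1000 × 9.81 = 9810 N/m³ = 9.81 kN/m³.
The plate makes 50.1° with the vertical, i.e. θ = 90° − 50.1° = 39.9° to the horizontal. Measuring y along the incline from the free-surface line, vertical depth h = y·sinθ with sinθ = 0.641450.
With the apex down, the centroid sits h/3 = 3.17/3 = 1.05667 m below the base (the top edge), so y_c = 2.85 + 1.05667 = 3.90667 m and h_c = 3.90667 × 0.641450 = 2.50593 m.
A = ½ × 0.7 × 3.17 = 1.1095 m².
Resultant F = γ·h_c·A = 9.81 × 2.50593 × 1.1095 = 27.275 kN.
I_c = b·h³/36 = 0.7 × 3.17³/36 = 0.619403 m⁴.
Centre of pressure: y_p = y_c + I_c/(y_c·A) = 3.90667 + 0.619403/(3.90667 × 1.1095) = 3.90667 + 0.142902 = 4.04957 m along the plane.
The resultant acts 1.05667 + 0.142902 = 1.19957 m (along the plate) below the hinge at the top edge, so the moment about the hinge is M = F × 1.19957 = 27.275 × 1.19957 = 32.7183 kN·m.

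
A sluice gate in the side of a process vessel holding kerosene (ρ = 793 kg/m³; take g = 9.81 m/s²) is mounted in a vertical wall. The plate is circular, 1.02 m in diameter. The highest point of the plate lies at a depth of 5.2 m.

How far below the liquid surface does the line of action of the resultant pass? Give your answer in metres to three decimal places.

γ = ρg = 793 × 9.81 / 1000 = 7.77933 kN/m³.
The centroid is at the centre, 0.51 m below the top of the plate, so the centroid depth is h_c = 5.2 + 0.51 = 5.71 m.
A = π(0.51)² = 0.817128 m².
Resultant F = γ·h_c·A = 7.77933 × 5.71 × 0.817128 = 36.2968 kN.
I_c = πr⁴/4 = π × 0.51⁴/4 = 0.0531338 m⁴.
Centre of pressure: y_p = y_c + I_c/(y_c·A) = 5.71 + 0.0531338/(5.71 × 0.817128) = 5.71 + 0.0113879 = 5.72139 m along the plane.

h_p = 5.721 m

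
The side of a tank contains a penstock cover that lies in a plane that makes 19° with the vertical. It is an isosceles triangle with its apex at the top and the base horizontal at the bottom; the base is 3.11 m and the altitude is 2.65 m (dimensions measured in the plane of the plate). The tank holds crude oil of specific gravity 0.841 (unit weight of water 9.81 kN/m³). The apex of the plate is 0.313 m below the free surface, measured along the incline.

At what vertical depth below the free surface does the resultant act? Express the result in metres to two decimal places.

h_p = 2.14 m

γ = 0.841 × 9.81 = 8.25021 kN/m³.
The plate makes 19° with the vertical, i.e. θ = 90° − 19° = 71° to the horizontal. Measuring y along the incline from the free-surface line, vertical depth h = y·sinθ with sinθ = 0.945519.
With the apex up, the centroid sits 2h/3 = 2 × 2.65/3 = 1.76667 m below the apex, so y_c = 0.313 + 1.76667 = 2.07967 m and h_c = 2.07967 × 0.945519 = 1.96637 m.
A = ½ × 3.11 × 2.65 = 4.12075 m².
Resultant F = γ·h_c·A = 8.25021 × 1.96637 × 4.12075 = 66.8508 kN.
I_c = b·h³/36 = 3.11 × 2.65³/36 = 1.60766 m⁴.
Centre of pressure: y_p = y_c + I_c/(y_c·A) = 2.07967 + 1.60766/(2.07967 × 4.12075) = 2.07967 + 0.187596 = 2.26727 m along the plane.
Vertically, h_p = y_p·sinθ = 2.26727 × 0.945519 = 2.14375 m.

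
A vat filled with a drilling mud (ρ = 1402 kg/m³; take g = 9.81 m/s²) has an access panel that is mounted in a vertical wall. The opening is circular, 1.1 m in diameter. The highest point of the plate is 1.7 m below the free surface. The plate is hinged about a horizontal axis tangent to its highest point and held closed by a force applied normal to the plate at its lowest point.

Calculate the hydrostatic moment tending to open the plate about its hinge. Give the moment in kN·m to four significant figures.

γ = ρg = 1402 × 9.81 / 1000 = 13.75362 kN/m³.
The centroid is at the centre, 0.55 m below the top of the plate, so the centroid depth is h_c = 1.7 + 0.55 = 2.25 m.
A = π(0.55)² = 0.950332 m².
Resultant F = γ·h_c·A = 13.75362 × 2.25 × 0.950332 = 29.4086 kN.
I_c = πr⁴/4 = π × 0.55⁴/4 = 0.0718688 m⁴.
Centre of pressure: y_p = y_c + I_c/(y_c·A) = 2.25 + 0.0718688/(2.25 × 0.950332) = 2.25 + 0.0336111 = 2.28361 m along the plane.
The resultant acts 0.55 + 0.0336111 = 0.583611 m (along the plate) below the hinge at the top edge, so the moment about the hinge is M = F × 0.583611 = 29.4086 × 0.583611 = 17.1632 kN·m.

M ≈ 17.16 kN·m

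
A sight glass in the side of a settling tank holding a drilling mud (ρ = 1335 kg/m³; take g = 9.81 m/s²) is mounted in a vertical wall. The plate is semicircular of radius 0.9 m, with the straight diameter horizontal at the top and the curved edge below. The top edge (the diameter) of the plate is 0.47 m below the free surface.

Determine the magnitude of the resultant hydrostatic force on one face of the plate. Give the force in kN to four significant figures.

F ≈ 14.20 kN

γ = ρg = 1335 × 9.81 / 1000 = 13.09635 kN/m³.
The centroid of a semicircle lies 4r/(3π) = 0.381972 m from the diameter, here below the top edge, so the centroid depth is h_c = 0.47 + 0.381972 = 0.851972 m.
A = πr²/2 = π × 0.9²/2 = 1.27235 m².
Resultant F = γ·h_c·A = 13.09635 × 0.851972 × 1.27235 = 14.1965 kN.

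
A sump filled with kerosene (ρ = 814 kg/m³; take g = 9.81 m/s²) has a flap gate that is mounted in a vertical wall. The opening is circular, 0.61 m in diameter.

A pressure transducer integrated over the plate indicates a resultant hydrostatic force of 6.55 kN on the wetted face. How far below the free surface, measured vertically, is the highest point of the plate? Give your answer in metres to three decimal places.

d_top ≈ 2.502 m

γ = ρg = 814 × 9.81 / 1000 = 7.98534 kN/m³.
A = π(0.305)² = 0.292247 m².
From F = γ·h_c·A, the centroid depth is h_c = 6.55/(7.98534 × 0.292247) = 2.80671 m.
The centroid is at the centre, 0.305 m below the top of the plate, so the highest point sits at h_top = 2.80671 − 0.305 = 2.50171 m below the surface.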